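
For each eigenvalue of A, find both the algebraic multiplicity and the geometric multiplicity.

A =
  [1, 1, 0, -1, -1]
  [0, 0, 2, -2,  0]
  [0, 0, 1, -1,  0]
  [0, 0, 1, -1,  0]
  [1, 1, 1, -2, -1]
λ = 0: alg = 5, geom = 3

Step 1 — factor the characteristic polynomial to read off the algebraic multiplicities:
  χ_A(x) = x^5

Step 2 — compute geometric multiplicities via the rank-nullity identity g(λ) = n − rank(A − λI):
  rank(A − (0)·I) = 2, so dim ker(A − (0)·I) = n − 2 = 3

Summary:
  λ = 0: algebraic multiplicity = 5, geometric multiplicity = 3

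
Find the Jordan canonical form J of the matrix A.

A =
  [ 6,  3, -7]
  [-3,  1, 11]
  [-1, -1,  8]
J_3(5)

The characteristic polynomial is
  det(x·I − A) = x^3 - 15*x^2 + 75*x - 125 = (x - 5)^3

Eigenvalues and multiplicities (the geometric multiplicity of λ is n − rank(A − λI), which equals the number of Jordan blocks for λ):
  λ = 5: algebraic multiplicity = 3, geometric multiplicity = 1

Determining the block sizes for each eigenvalue:
  λ = 5: one block (gm = 1), so the single block has size am = 3 → block sizes [3]

Assembling the blocks gives a Jordan form
J =
  [5, 1, 0]
  [0, 5, 1]
  [0, 0, 5]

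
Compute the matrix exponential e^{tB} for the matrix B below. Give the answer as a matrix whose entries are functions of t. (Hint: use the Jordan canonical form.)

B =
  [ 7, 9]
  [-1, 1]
e^{tB} =
  [3*t*exp(4*t) + exp(4*t), 9*t*exp(4*t)]
  [-t*exp(4*t), -3*t*exp(4*t) + exp(4*t)]

Strategy: write B = P · J · P⁻¹ where J is a Jordan canonical form, so e^{tB} = P · e^{tJ} · P⁻¹, and e^{tJ} can be computed block-by-block.

B has Jordan form
J =
  [4, 1]
  [0, 4]
(up to reordering of blocks).

Per-block formulas:
  For a 2×2 Jordan block J_2(4): exp(t · J_2(4)) = e^(4t)·(I + t·N), where N is the 2×2 nilpotent shift.

After assembling e^{tJ} and conjugating by P, we get:

e^{tB} =
  [3*t*exp(4*t) + exp(4*t), 9*t*exp(4*t)]
  [-t*exp(4*t), -3*t*exp(4*t) + exp(4*t)]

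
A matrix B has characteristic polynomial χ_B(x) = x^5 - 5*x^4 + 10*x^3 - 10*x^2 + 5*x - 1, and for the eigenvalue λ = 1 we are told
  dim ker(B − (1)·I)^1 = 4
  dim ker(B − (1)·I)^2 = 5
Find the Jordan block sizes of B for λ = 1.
Block sizes for λ = 1: [2, 1, 1, 1]

From the dimensions of kernels of powers, the number of Jordan blocks of size at least j is d_j − d_{j−1} where d_j = dim ker(N^j) (with d_0 = 0). Computing the differences gives [4, 1].
The number of blocks of size exactly k is (#blocks of size ≥ k) − (#blocks of size ≥ k + 1), so the partition is: 3 block(s) of size 1, 1 block(s) of size 2.
In nonincreasing order the block sizes are [2, 1, 1, 1].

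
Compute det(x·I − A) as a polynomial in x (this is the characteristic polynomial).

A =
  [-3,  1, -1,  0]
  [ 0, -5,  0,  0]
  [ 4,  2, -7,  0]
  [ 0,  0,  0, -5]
x^4 + 20*x^3 + 150*x^2 + 500*x + 625

Expanding det(x·I − A) (e.g. by cofactor expansion or by noting that A is similar to its Jordan form J, which has the same characteristic polynomial as A) gives
  χ_A(x) = x^4 + 20*x^3 + 150*x^2 + 500*x + 625
which factors as (x + 5)^4. The eigenvalues (with algebraic multiplicities) are λ = -5 with multiplicity 4.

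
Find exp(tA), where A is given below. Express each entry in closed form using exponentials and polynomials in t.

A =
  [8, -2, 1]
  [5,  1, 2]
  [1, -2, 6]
e^{tA} =
  [3*t*exp(5*t) + exp(5*t), -2*t*exp(5*t), t*exp(5*t)]
  [-3*t^2*exp(5*t)/2 + 5*t*exp(5*t), t^2*exp(5*t) - 4*t*exp(5*t) + exp(5*t), -t^2*exp(5*t)/2 + 2*t*exp(5*t)]
  [-3*t^2*exp(5*t) + t*exp(5*t), 2*t^2*exp(5*t) - 2*t*exp(5*t), -t^2*exp(5*t) + t*exp(5*t) + exp(5*t)]

Strategy: write A = P · J · P⁻¹ where J is a Jordan canonical form, so e^{tA} = P · e^{tJ} · P⁻¹, and e^{tJ} can be computed block-by-block.

A has Jordan form
J =
  [5, 1, 0]
  [0, 5, 1]
  [0, 0, 5]
(up to reordering of blocks).

Per-block formulas:
  For a 3×3 Jordan block J_3(5): exp(t · J_3(5)) = e^(5t)·(I + t·N + (t^2/2)·N^2), where N is the 3×3 nilpotent shift.

After assembling e^{tJ} and conjugating by P, we get:

e^{tA} =
  [3*t*exp(5*t) + exp(5*t), -2*t*exp(5*t), t*exp(5*t)]
  [-3*t^2*exp(5*t)/2 + 5*t*exp(5*t), t^2*exp(5*t) - 4*t*exp(5*t) + exp(5*t), -t^2*exp(5*t)/2 + 2*t*exp(5*t)]
  [-3*t^2*exp(5*t) + t*exp(5*t), 2*t^2*exp(5*t) - 2*t*exp(5*t), -t^2*exp(5*t) + t*exp(5*t) + exp(5*t)]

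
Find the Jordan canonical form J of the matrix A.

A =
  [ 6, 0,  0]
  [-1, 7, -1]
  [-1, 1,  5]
J_2(6) ⊕ J_1(6)

The characteristic polynomial is
  det(x·I − A) = x^3 - 18*x^2 + 108*x - 216 = (x - 6)^3

Eigenvalues and multiplicities (the geometric multiplicity of λ is n − rank(A − λI), which equals the number of Jordan blocks for λ):
  λ = 6: algebraic multiplicity = 3, geometric multiplicity = 2

Determining the block sizes for each eigenvalue:
  λ = 6: 2 blocks summing to 3 forces exactly one block of size 2 and the rest size 1 → block sizes [2, 1]

Assembling the blocks gives a Jordan form
J =
  [6, 1, 0]
  [0, 6, 0]
  [0, 0, 6]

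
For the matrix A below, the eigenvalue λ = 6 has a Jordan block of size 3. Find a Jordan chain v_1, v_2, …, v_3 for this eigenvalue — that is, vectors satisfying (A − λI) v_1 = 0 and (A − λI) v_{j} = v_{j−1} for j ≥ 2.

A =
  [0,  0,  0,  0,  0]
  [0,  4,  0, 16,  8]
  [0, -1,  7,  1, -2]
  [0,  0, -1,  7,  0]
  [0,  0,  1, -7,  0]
A Jordan chain for λ = 6 of length 3:
v_1 = (0, 4, 1, 1, -1)ᵀ
v_2 = (0, -2, -1, 0, 0)ᵀ
v_3 = (0, 1, 0, 0, 0)ᵀ

Let N = A − (6)·I. We want v_3 with N^3 v_3 = 0 but N^2 v_3 ≠ 0; then v_{j-1} := N · v_j for j = 3, …, 2.

Pick v_3 = (0, 1, 0, 0, 0)ᵀ.
Then v_2 = N · v_3 = (0, -2, -1, 0, 0)ᵀ.
Then v_1 = N · v_2 = (0, 4, 1, 1, -1)ᵀ.

Sanity check: (A − (6)·I) v_1 = (0, 0, 0, 0, 0)ᵀ = 0. ✓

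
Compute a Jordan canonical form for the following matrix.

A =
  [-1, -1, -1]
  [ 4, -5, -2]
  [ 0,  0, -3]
J_2(-3) ⊕ J_1(-3)

The characteristic polynomial is
  det(x·I − A) = x^3 + 9*x^2 + 27*x + 27 = (x + 3)^3

Eigenvalues and multiplicities (the geometric multiplicity of λ is n − rank(A − λI), which equals the number of Jordan blocks for λ):
  λ = -3: algebraic multiplicity = 3, geometric multiplicity = 2

Determining the block sizes for each eigenvalue:
  λ = -3: 2 blocks summing to 3 forces exactly one block of size 2 and the rest size 1 → block sizes [2, 1]

Assembling the blocks gives a Jordan form
J =
  [-3,  1,  0]
  [ 0, -3,  0]
  [ 0,  0, -3]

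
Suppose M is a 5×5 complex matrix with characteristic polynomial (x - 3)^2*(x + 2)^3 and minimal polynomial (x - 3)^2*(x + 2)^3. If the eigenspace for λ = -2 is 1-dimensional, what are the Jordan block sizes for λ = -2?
Block sizes for λ = -2: [3]

Step 1 — from the characteristic polynomial, algebraic multiplicity of λ = -2 is 3. From dim ker(M − (-2)·I) = 1, there are exactly 1 Jordan blocks for λ = -2.
Step 2 — from the minimal polynomial, the factor (x + 2)^3 tells us the largest block for λ = -2 has size 3.
Step 3 — with total size 3, 1 blocks, and largest block 3, the block sizes (in nonincreasing order) are [3].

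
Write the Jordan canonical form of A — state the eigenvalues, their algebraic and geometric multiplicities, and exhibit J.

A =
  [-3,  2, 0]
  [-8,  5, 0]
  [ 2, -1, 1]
J_2(1) ⊕ J_1(1)

The characteristic polynomial is
  det(x·I − A) = x^3 - 3*x^2 + 3*x - 1 = (x - 1)^3

Eigenvalues and multiplicities (the geometric multiplicity of λ is n − rank(A − λI), which equals the number of Jordan blocks for λ):
  λ = 1: algebraic multiplicity = 3, geometric multiplicity = 2

Determining the block sizes for each eigenvalue:
  λ = 1: 2 blocks summing to 3 forces exactly one block of size 2 and the rest size 1 → block sizes [2, 1]

Assembling the blocks gives a Jordan form
J =
  [1, 1, 0]
  [0, 1, 0]
  [0, 0, 1]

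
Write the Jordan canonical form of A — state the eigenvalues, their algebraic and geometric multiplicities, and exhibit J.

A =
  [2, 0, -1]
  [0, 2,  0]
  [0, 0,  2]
J_2(2) ⊕ J_1(2)

The characteristic polynomial is
  det(x·I − A) = x^3 - 6*x^2 + 12*x - 8 = (x - 2)^3

Eigenvalues and multiplicities (the geometric multiplicity of λ is n − rank(A − λI), which equals the number of Jordan blocks for λ):
  λ = 2: algebraic multiplicity = 3, geometric multiplicity = 2

Determining the block sizes for each eigenvalue:
  λ = 2: 2 blocks summing to 3 forces exactly one block of size 2 and the rest size 1 → block sizes [2, 1]

Assembling the blocks gives a Jordan form
J =
  [2, 1, 0]
  [0, 2, 0]
  [0, 0, 2]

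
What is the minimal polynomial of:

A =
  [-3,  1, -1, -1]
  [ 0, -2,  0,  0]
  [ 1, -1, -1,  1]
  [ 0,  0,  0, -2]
x^2 + 4*x + 4

The characteristic polynomial is χ_A(x) = (x + 2)^4, so the eigenvalues are known. The minimal polynomial is
  m_A(x) = Π_λ (x − λ)^{k_λ}
where k_λ is the size of the *largest* Jordan block for λ (equivalently, the smallest k with (A − λI)^k v = 0 for every generalised eigenvector v of λ).

  λ = -2: largest Jordan block has size 2, contributing (x + 2)^2

So m_A(x) = (x + 2)^2 = x^2 + 4*x + 4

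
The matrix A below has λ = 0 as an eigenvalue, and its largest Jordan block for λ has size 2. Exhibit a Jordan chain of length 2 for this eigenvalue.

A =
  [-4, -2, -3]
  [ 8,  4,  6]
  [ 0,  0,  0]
A Jordan chain for λ = 0 of length 2:
v_1 = (-4, 8, 0)ᵀ
v_2 = (1, 0, 0)ᵀ

Let N = A − (0)·I. We want v_2 with N^2 v_2 = 0 but N^1 v_2 ≠ 0; then v_{j-1} := N · v_j for j = 2, …, 2.

Pick v_2 = (1, 0, 0)ᵀ.
Then v_1 = N · v_2 = (-4, 8, 0)ᵀ.

Sanity check: (A − (0)·I) v_1 = (0, 0, 0)ᵀ = 0. ✓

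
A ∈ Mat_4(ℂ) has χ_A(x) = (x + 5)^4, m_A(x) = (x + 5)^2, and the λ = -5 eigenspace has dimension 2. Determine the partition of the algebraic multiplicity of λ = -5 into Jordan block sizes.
Block sizes for λ = -5: [2, 2]

Step 1 — from the characteristic polynomial, algebraic multiplicity of λ = -5 is 4. From dim ker(A − (-5)·I) = 2, there are exactly 2 Jordan blocks for λ = -5.
Step 2 — from the minimal polynomial, the factor (x + 5)^2 tells us the largest block for λ = -5 has size 2.
Step 3 — with total size 4, 2 blocks, and largest block 2, the block sizes (in nonincreasing order) are [2, 2].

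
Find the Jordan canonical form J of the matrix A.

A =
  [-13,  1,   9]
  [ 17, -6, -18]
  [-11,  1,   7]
J_2(-5) ⊕ J_1(-2)

The characteristic polynomial is
  det(x·I − A) = x^3 + 12*x^2 + 45*x + 50 = (x + 2)*(x + 5)^2

Eigenvalues and multiplicities (the geometric multiplicity of λ is n − rank(A − λI), which equals the number of Jordan blocks for λ):
  λ = -5: algebraic multiplicity = 2, geometric multiplicity = 1
  λ = -2: algebraic multiplicity = 1, geometric multiplicity = 1

Determining the block sizes for each eigenvalue:
  λ = -5: one block (gm = 1), so the single block has size am = 2 → block sizes [2]
  λ = -2: one block (gm = 1), so the single block has size am = 1 → block sizes [1]

Assembling the blocks gives a Jordan form
J =
  [-5,  1,  0]
  [ 0, -5,  0]
  [ 0,  0, -2]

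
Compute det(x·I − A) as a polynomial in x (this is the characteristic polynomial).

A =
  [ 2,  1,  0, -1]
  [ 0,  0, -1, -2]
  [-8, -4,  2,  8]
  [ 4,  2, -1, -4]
x^4

Expanding det(x·I − A) (e.g. by cofactor expansion or by noting that A is similar to its Jordan form J, which has the same characteristic polynomial as A) gives
  χ_A(x) = x^4
which factors as x^4. The eigenvalues (with algebraic multiplicities) are λ = 0 with multiplicity 4.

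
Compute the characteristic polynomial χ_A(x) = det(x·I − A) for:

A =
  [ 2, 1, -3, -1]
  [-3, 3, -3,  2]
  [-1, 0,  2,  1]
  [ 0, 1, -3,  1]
x^4 - 8*x^3 + 24*x^2 - 32*x + 16

Expanding det(x·I − A) (e.g. by cofactor expansion or by noting that A is similar to its Jordan form J, which has the same characteristic polynomial as A) gives
  χ_A(x) = x^4 - 8*x^3 + 24*x^2 - 32*x + 16
which factors as (x - 2)^4. The eigenvalues (with algebraic multiplicities) are λ = 2 with multiplicity 4.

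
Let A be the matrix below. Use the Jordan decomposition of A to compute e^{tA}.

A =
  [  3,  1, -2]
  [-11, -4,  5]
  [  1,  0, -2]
e^{tA} =
  [3*t^2*exp(-t)/2 + 4*t*exp(-t) + exp(-t), t^2*exp(-t)/2 + t*exp(-t), -t^2*exp(-t)/2 - 2*t*exp(-t)]
  [-3*t^2*exp(-t) - 11*t*exp(-t), -t^2*exp(-t) - 3*t*exp(-t) + exp(-t), t^2*exp(-t) + 5*t*exp(-t)]
  [3*t^2*exp(-t)/2 + t*exp(-t), t^2*exp(-t)/2, -t^2*exp(-t)/2 - t*exp(-t) + exp(-t)]

Strategy: write A = P · J · P⁻¹ where J is a Jordan canonical form, so e^{tA} = P · e^{tJ} · P⁻¹, and e^{tJ} can be computed block-by-block.

A has Jordan form
J =
  [-1,  1,  0]
  [ 0, -1,  1]
  [ 0,  0, -1]
(up to reordering of blocks).

Per-block formulas:
  For a 3×3 Jordan block J_3(-1): exp(t · J_3(-1)) = e^(-1t)·(I + t·N + (t^2/2)·N^2), where N is the 3×3 nilpotent shift.

After assembling e^{tJ} and conjugating by P, we get:

e^{tA} =
  [3*t^2*exp(-t)/2 + 4*t*exp(-t) + exp(-t), t^2*exp(-t)/2 + t*exp(-t), -t^2*exp(-t)/2 - 2*t*exp(-t)]
  [-3*t^2*exp(-t) - 11*t*exp(-t), -t^2*exp(-t) - 3*t*exp(-t) + exp(-t), t^2*exp(-t) + 5*t*exp(-t)]
  [3*t^2*exp(-t)/2 + t*exp(-t), t^2*exp(-t)/2, -t^2*exp(-t)/2 - t*exp(-t) + exp(-t)]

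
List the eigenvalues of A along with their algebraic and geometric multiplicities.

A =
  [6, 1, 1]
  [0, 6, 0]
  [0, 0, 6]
λ = 6: alg = 3, geom = 2

Step 1 — factor the characteristic polynomial to read off the algebraic multiplicities:
  χ_A(x) = (x - 6)^3

Step 2 — compute geometric multiplicities via the rank-nullity identity g(λ) = n − rank(A − λI):
  rank(A − (6)·I) = 1, so dim ker(A − (6)·I) = n − 1 = 2

Summary:
  λ = 6: algebraic multiplicity = 3, geometric multiplicity = 2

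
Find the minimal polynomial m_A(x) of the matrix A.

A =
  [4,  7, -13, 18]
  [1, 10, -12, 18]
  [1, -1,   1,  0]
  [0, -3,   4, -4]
x^4 - 11*x^3 + 42*x^2 - 68*x + 40

The characteristic polynomial is χ_A(x) = (x - 5)*(x - 2)^3, so the eigenvalues are known. The minimal polynomial is
  m_A(x) = Π_λ (x − λ)^{k_λ}
where k_λ is the size of the *largest* Jordan block for λ (equivalently, the smallest k with (A − λI)^k v = 0 for every generalised eigenvector v of λ).

  λ = 2: largest Jordan block has size 3, contributing (x − 2)^3
  λ = 5: largest Jordan block has size 1, contributing (x − 5)

So m_A(x) = (x - 5)*(x - 2)^3 = x^4 - 11*x^3 + 42*x^2 - 68*x + 40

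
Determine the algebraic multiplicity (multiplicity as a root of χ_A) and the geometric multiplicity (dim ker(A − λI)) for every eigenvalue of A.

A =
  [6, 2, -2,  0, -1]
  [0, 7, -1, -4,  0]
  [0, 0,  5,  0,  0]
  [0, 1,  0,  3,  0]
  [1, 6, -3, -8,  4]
λ = 5: alg = 5, geom = 2

Step 1 — factor the characteristic polynomial to read off the algebraic multiplicities:
  χ_A(x) = (x - 5)^5

Step 2 — compute geometric multiplicities via the rank-nullity identity g(λ) = n − rank(A − λI):
  rank(A − (5)·I) = 3, so dim ker(A − (5)·I) = n − 3 = 2

Summary:
  λ = 5: algebraic multiplicity = 5, geometric multiplicity = 2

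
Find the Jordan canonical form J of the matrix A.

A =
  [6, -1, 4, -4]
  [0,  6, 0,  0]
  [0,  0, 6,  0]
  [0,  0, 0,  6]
J_2(6) ⊕ J_1(6) ⊕ J_1(6)

The characteristic polynomial is
  det(x·I − A) = x^4 - 24*x^3 + 216*x^2 - 864*x + 1296 = (x - 6)^4

Eigenvalues and multiplicities (the geometric multiplicity of λ is n − rank(A − λI), which equals the number of Jordan blocks for λ):
  λ = 6: algebraic multiplicity = 4, geometric multiplicity = 3

Determining the block sizes for each eigenvalue:
  λ = 6: 3 blocks summing to 4 forces exactly one block of size 2 and the rest size 1 → block sizes [2, 1, 1]

Assembling the blocks gives a Jordan form
J =
  [6, 1, 0, 0]
  [0, 6, 0, 0]
  [0, 0, 6, 0]
  [0, 0, 0, 6]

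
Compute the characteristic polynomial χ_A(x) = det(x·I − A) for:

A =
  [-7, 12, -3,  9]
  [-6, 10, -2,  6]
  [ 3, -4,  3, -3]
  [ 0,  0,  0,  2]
x^4 - 8*x^3 + 24*x^2 - 32*x + 16

Expanding det(x·I − A) (e.g. by cofactor expansion or by noting that A is similar to its Jordan form J, which has the same characteristic polynomial as A) gives
  χ_A(x) = x^4 - 8*x^3 + 24*x^2 - 32*x + 16
which factors as (x - 2)^4. The eigenvalues (with algebraic multiplicities) are λ = 2 with multiplicity 4.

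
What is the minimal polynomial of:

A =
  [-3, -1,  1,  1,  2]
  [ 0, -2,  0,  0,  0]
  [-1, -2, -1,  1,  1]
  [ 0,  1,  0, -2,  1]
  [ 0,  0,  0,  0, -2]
x^2 + 4*x + 4

The characteristic polynomial is χ_A(x) = (x + 2)^5, so the eigenvalues are known. The minimal polynomial is
  m_A(x) = Π_λ (x − λ)^{k_λ}
where k_λ is the size of the *largest* Jordan block for λ (equivalently, the smallest k with (A − λI)^k v = 0 for every generalised eigenvector v of λ).

  λ = -2: largest Jordan block has size 2, contributing (x + 2)^2

So m_A(x) = (x + 2)^2 = x^2 + 4*x + 4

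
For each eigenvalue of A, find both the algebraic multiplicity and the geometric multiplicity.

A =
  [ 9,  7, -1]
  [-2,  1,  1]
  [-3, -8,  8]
λ = 6: alg = 3, geom = 1

Step 1 — factor the characteristic polynomial to read off the algebraic multiplicities:
  χ_A(x) = (x - 6)^3

Step 2 — compute geometric multiplicities via the rank-nullity identity g(λ) = n − rank(A − λI):
  rank(A − (6)·I) = 2, so dim ker(A − (6)·I) = n − 2 = 1

Summary:
  λ = 6: algebraic multiplicity = 3, geometric multiplicity = 1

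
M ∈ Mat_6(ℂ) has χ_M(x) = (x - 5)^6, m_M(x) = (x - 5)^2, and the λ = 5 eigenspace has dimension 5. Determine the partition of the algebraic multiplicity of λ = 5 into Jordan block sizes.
Block sizes for λ = 5: [2, 1, 1, 1, 1]

Step 1 — from the characteristic polynomial, algebraic multiplicity of λ = 5 is 6. From dim ker(M − (5)·I) = 5, there are exactly 5 Jordan blocks for λ = 5.
Step 2 — from the minimal polynomial, the factor (x − 5)^2 tells us the largest block for λ = 5 has size 2.
Step 3 — with total size 6, 5 blocks, and largest block 2, the block sizes (in nonincreasing order) are [2, 1, 1, 1, 1].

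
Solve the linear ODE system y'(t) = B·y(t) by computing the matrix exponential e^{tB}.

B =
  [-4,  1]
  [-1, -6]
e^{tB} =
  [t*exp(-5*t) + exp(-5*t), t*exp(-5*t)]
  [-t*exp(-5*t), -t*exp(-5*t) + exp(-5*t)]

Strategy: write B = P · J · P⁻¹ where J is a Jordan canonical form, so e^{tB} = P · e^{tJ} · P⁻¹, and e^{tJ} can be computed block-by-block.

B has Jordan form
J =
  [-5,  1]
  [ 0, -5]
(up to reordering of blocks).

Per-block formulas:
  For a 2×2 Jordan block J_2(-5): exp(t · J_2(-5)) = e^(-5t)·(I + t·N), where N is the 2×2 nilpotent shift.

After assembling e^{tJ} and conjugating by P, we get:

e^{tB} =
  [t*exp(-5*t) + exp(-5*t), t*exp(-5*t)]
  [-t*exp(-5*t), -t*exp(-5*t) + exp(-5*t)]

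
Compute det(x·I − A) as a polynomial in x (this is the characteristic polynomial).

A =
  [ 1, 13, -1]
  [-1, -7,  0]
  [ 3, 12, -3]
x^3 + 9*x^2 + 27*x + 27

Expanding det(x·I − A) (e.g. by cofactor expansion or by noting that A is similar to its Jordan form J, which has the same characteristic polynomial as A) gives
  χ_A(x) = x^3 + 9*x^2 + 27*x + 27
which factors as (x + 3)^3. The eigenvalues (with algebraic multiplicities) are λ = -3 with multiplicity 3.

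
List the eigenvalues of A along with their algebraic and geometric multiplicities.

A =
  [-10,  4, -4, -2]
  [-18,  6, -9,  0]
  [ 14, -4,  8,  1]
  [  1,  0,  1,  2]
λ = 0: alg = 2, geom = 1; λ = 3: alg = 2, geom = 1

Step 1 — factor the characteristic polynomial to read off the algebraic multiplicities:
  χ_A(x) = x^2*(x - 3)^2

Step 2 — compute geometric multiplicities via the rank-nullity identity g(λ) = n − rank(A − λI):
  rank(A − (0)·I) = 3, so dim ker(A − (0)·I) = n − 3 = 1
  rank(A − (3)·I) = 3, so dim ker(A − (3)·I) = n − 3 = 1

Summary:
  λ = 0: algebraic multiplicity = 2, geometric multiplicity = 1
  λ = 3: algebraic multiplicity = 2, geometric multiplicity = 1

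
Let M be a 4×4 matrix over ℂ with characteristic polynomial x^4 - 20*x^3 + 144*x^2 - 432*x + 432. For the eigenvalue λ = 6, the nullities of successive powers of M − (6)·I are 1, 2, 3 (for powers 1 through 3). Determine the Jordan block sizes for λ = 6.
Block sizes for λ = 6: [3]

From the dimensions of kernels of powers, the number of Jordan blocks of size at least j is d_j − d_{j−1} where d_j = dim ker(N^j) (with d_0 = 0). Computing the differences gives [1, 1, 1].
The number of blocks of size exactly k is (#blocks of size ≥ k) − (#blocks of size ≥ k + 1), so the partition is: 1 block(s) of size 3.
In nonincreasing order the block sizes are [3].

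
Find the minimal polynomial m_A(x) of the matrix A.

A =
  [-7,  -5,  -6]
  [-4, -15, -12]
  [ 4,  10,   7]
x^2 + 10*x + 25

The characteristic polynomial is χ_A(x) = (x + 5)^3, so the eigenvalues are known. The minimal polynomial is
  m_A(x) = Π_λ (x − λ)^{k_λ}
where k_λ is the size of the *largest* Jordan block for λ (equivalently, the smallest k with (A − λI)^k v = 0 for every generalised eigenvector v of λ).

  λ = -5: largest Jordan block has size 2, contributing (x + 5)^2

So m_A(x) = (x + 5)^2 = x^2 + 10*x + 25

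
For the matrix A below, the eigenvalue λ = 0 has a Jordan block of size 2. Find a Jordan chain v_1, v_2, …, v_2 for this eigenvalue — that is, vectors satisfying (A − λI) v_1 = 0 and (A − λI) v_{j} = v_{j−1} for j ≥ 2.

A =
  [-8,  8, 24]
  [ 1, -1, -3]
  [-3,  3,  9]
A Jordan chain for λ = 0 of length 2:
v_1 = (-8, 1, -3)ᵀ
v_2 = (1, 0, 0)ᵀ

Let N = A − (0)·I. We want v_2 with N^2 v_2 = 0 but N^1 v_2 ≠ 0; then v_{j-1} := N · v_j for j = 2, …, 2.

Pick v_2 = (1, 0, 0)ᵀ.
Then v_1 = N · v_2 = (-8, 1, -3)ᵀ.

Sanity check: (A − (0)·I) v_1 = (0, 0, 0)ᵀ = 0. ✓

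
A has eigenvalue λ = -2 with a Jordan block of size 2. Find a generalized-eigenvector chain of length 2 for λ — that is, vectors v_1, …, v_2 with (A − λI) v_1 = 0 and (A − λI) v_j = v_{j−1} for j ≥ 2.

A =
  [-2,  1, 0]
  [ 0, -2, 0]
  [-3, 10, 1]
A Jordan chain for λ = -2 of length 2:
v_1 = (1, 0, 1)ᵀ
v_2 = (3, 1, 0)ᵀ

Let N = A − (-2)·I. We want v_2 with N^2 v_2 = 0 but N^1 v_2 ≠ 0; then v_{j-1} := N · v_j for j = 2, …, 2.

Pick v_2 = (3, 1, 0)ᵀ.
Then v_1 = N · v_2 = (1, 0, 1)ᵀ.

Sanity check: (A − (-2)·I) v_1 = (0, 0, 0)ᵀ = 0. ✓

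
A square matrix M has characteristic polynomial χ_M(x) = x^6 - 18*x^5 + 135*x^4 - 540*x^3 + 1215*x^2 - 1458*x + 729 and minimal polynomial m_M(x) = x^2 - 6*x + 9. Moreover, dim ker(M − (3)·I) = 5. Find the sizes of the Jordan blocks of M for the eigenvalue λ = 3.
Block sizes for λ = 3: [2, 1, 1, 1, 1]

Step 1 — from the characteristic polynomial, algebraic multiplicity of λ = 3 is 6. From dim ker(M − (3)·I) = 5, there are exactly 5 Jordan blocks for λ = 3.
Step 2 — from the minimal polynomial, the factor (x − 3)^2 tells us the largest block for λ = 3 has size 2.
Step 3 — with total size 6, 5 blocks, and largest block 2, the block sizes (in nonincreasing order) are [2, 1, 1, 1, 1].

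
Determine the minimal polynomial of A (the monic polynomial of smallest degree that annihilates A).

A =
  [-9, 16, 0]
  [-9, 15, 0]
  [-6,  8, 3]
x^2 - 6*x + 9

The characteristic polynomial is χ_A(x) = (x - 3)^3, so the eigenvalues are known. The minimal polynomial is
  m_A(x) = Π_λ (x − λ)^{k_λ}
where k_λ is the size of the *largest* Jordan block for λ (equivalently, the smallest k with (A − λI)^k v = 0 for every generalised eigenvector v of λ).

  λ = 3: largest Jordan block has size 2, contributing (x − 3)^2

So m_A(x) = (x - 3)^2 = x^2 - 6*x + 9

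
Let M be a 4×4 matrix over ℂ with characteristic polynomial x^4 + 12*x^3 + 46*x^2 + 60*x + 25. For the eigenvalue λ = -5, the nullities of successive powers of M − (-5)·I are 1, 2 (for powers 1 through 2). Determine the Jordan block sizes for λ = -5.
Block sizes for λ = -5: [2]

From the dimensions of kernels of powers, the number of Jordan blocks of size at least j is d_j − d_{j−1} where d_j = dim ker(N^j) (with d_0 = 0). Computing the differences gives [1, 1].
The number of blocks of size exactly k is (#blocks of size ≥ k) − (#blocks of size ≥ k + 1), so the partition is: 1 block(s) of size 2.
In nonincreasing order the block sizes are [2].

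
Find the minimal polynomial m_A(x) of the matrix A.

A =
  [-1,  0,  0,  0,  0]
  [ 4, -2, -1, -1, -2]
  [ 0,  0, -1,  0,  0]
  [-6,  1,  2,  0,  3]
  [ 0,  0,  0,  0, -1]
x^3 + 3*x^2 + 3*x + 1

The characteristic polynomial is χ_A(x) = (x + 1)^5, so the eigenvalues are known. The minimal polynomial is
  m_A(x) = Π_λ (x − λ)^{k_λ}
where k_λ is the size of the *largest* Jordan block for λ (equivalently, the smallest k with (A − λI)^k v = 0 for every generalised eigenvector v of λ).

  λ = -1: largest Jordan block has size 3, contributing (x + 1)^3

So m_A(x) = (x + 1)^3 = x^3 + 3*x^2 + 3*x + 1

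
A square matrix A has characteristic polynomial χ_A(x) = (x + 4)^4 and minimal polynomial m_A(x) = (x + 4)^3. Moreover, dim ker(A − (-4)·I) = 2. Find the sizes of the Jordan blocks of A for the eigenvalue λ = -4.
Block sizes for λ = -4: [3, 1]

Step 1 — from the characteristic polynomial, algebraic multiplicity of λ = -4 is 4. From dim ker(A − (-4)·I) = 2, there are exactly 2 Jordan blocks for λ = -4.
Step 2 — from the minimal polynomial, the factor (x + 4)^3 tells us the largest block for λ = -4 has size 3.
Step 3 — with total size 4, 2 blocks, and largest block 3, the block sizes (in nonincreasing order) are [3, 1].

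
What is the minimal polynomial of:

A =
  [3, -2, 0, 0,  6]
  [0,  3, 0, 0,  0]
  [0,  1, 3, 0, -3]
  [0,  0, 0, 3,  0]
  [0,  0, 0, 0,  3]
x^2 - 6*x + 9

The characteristic polynomial is χ_A(x) = (x - 3)^5, so the eigenvalues are known. The minimal polynomial is
  m_A(x) = Π_λ (x − λ)^{k_λ}
where k_λ is the size of the *largest* Jordan block for λ (equivalently, the smallest k with (A − λI)^k v = 0 for every generalised eigenvector v of λ).

  λ = 3: largest Jordan block has size 2, contributing (x − 3)^2

So m_A(x) = (x - 3)^2 = x^2 - 6*x + 9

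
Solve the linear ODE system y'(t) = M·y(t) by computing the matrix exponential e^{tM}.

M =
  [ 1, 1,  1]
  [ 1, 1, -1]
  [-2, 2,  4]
e^{tM} =
  [-t*exp(2*t) + exp(2*t), t*exp(2*t), t*exp(2*t)]
  [t*exp(2*t), -t*exp(2*t) + exp(2*t), -t*exp(2*t)]
  [-2*t*exp(2*t), 2*t*exp(2*t), 2*t*exp(2*t) + exp(2*t)]

Strategy: write M = P · J · P⁻¹ where J is a Jordan canonical form, so e^{tM} = P · e^{tJ} · P⁻¹, and e^{tJ} can be computed block-by-block.

M has Jordan form
J =
  [2, 1, 0]
  [0, 2, 0]
  [0, 0, 2]
(up to reordering of blocks).

Per-block formulas:
  For a 2×2 Jordan block J_2(2): exp(t · J_2(2)) = e^(2t)·(I + t·N), where N is the 2×2 nilpotent shift.
  For a 1×1 block at λ = 2: exp(t · [2]) = [e^(2t)].

After assembling e^{tJ} and conjugating by P, we get:

e^{tM} =
  [-t*exp(2*t) + exp(2*t), t*exp(2*t), t*exp(2*t)]
  [t*exp(2*t), -t*exp(2*t) + exp(2*t), -t*exp(2*t)]
  [-2*t*exp(2*t), 2*t*exp(2*t), 2*t*exp(2*t) + exp(2*t)]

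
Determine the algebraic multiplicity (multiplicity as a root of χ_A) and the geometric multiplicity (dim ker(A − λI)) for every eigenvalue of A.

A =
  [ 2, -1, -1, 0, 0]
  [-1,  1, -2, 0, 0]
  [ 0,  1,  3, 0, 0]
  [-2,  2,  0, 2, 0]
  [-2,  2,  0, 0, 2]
λ = 2: alg = 5, geom = 3

Step 1 — factor the characteristic polynomial to read off the algebraic multiplicities:
  χ_A(x) = (x - 2)^5

Step 2 — compute geometric multiplicities via the rank-nullity identity g(λ) = n − rank(A − λI):
  rank(A − (2)·I) = 2, so dim ker(A − (2)·I) = n − 2 = 3

Summary:
  λ = 2: algebraic multiplicity = 5, geometric multiplicity = 3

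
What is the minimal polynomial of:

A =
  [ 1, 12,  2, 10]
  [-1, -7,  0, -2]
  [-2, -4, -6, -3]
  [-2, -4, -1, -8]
x^2 + 10*x + 25

The characteristic polynomial is χ_A(x) = (x + 5)^4, so the eigenvalues are known. The minimal polynomial is
  m_A(x) = Π_λ (x − λ)^{k_λ}
where k_λ is the size of the *largest* Jordan block for λ (equivalently, the smallest k with (A − λI)^k v = 0 for every generalised eigenvector v of λ).

  λ = -5: largest Jordan block has size 2, contributing (x + 5)^2

So m_A(x) = (x + 5)^2 = x^2 + 10*x + 25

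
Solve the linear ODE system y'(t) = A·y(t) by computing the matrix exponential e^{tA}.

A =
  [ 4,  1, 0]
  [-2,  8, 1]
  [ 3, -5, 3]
e^{tA} =
  [-t^2*exp(5*t)/2 - t*exp(5*t) + exp(5*t), t^2*exp(5*t) + t*exp(5*t), t^2*exp(5*t)/2]
  [-t^2*exp(5*t)/2 - 2*t*exp(5*t), t^2*exp(5*t) + 3*t*exp(5*t) + exp(5*t), t^2*exp(5*t)/2 + t*exp(5*t)]
  [t^2*exp(5*t)/2 + 3*t*exp(5*t), -t^2*exp(5*t) - 5*t*exp(5*t), -t^2*exp(5*t)/2 - 2*t*exp(5*t) + exp(5*t)]

Strategy: write A = P · J · P⁻¹ where J is a Jordan canonical form, so e^{tA} = P · e^{tJ} · P⁻¹, and e^{tJ} can be computed block-by-block.

A has Jordan form
J =
  [5, 1, 0]
  [0, 5, 1]
  [0, 0, 5]
(up to reordering of blocks).

Per-block formulas:
  For a 3×3 Jordan block J_3(5): exp(t · J_3(5)) = e^(5t)·(I + t·N + (t^2/2)·N^2), where N is the 3×3 nilpotent shift.

After assembling e^{tJ} and conjugating by P, we get:

e^{tA} =
  [-t^2*exp(5*t)/2 - t*exp(5*t) + exp(5*t), t^2*exp(5*t) + t*exp(5*t), t^2*exp(5*t)/2]
  [-t^2*exp(5*t)/2 - 2*t*exp(5*t), t^2*exp(5*t) + 3*t*exp(5*t) + exp(5*t), t^2*exp(5*t)/2 + t*exp(5*t)]
  [t^2*exp(5*t)/2 + 3*t*exp(5*t), -t^2*exp(5*t) - 5*t*exp(5*t), -t^2*exp(5*t)/2 - 2*t*exp(5*t) + exp(5*t)]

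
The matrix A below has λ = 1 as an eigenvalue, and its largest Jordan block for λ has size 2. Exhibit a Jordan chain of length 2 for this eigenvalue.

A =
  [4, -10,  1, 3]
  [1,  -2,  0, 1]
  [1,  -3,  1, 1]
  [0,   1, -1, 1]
A Jordan chain for λ = 1 of length 2:
v_1 = (3, 1, 1, 0)ᵀ
v_2 = (1, 0, 0, 0)ᵀ

Let N = A − (1)·I. We want v_2 with N^2 v_2 = 0 but N^1 v_2 ≠ 0; then v_{j-1} := N · v_j for j = 2, …, 2.

Pick v_2 = (1, 0, 0, 0)ᵀ.
Then v_1 = N · v_2 = (3, 1, 1, 0)ᵀ.

Sanity check: (A − (1)·I) v_1 = (0, 0, 0, 0)ᵀ = 0. ✓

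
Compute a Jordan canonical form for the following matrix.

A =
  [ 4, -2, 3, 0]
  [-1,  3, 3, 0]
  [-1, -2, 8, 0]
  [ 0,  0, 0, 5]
J_2(5) ⊕ J_1(5) ⊕ J_1(5)

The characteristic polynomial is
  det(x·I − A) = x^4 - 20*x^3 + 150*x^2 - 500*x + 625 = (x - 5)^4

Eigenvalues and multiplicities (the geometric multiplicity of λ is n − rank(A − λI), which equals the number of Jordan blocks for λ):
  λ = 5: algebraic multiplicity = 4, geometric multiplicity = 3

Determining the block sizes for each eigenvalue:
  λ = 5: 3 blocks summing to 4 forces exactly one block of size 2 and the rest size 1 → block sizes [2, 1, 1]

Assembling the blocks gives a Jordan form
J =
  [5, 1, 0, 0]
  [0, 5, 0, 0]
  [0, 0, 5, 0]
  [0, 0, 0, 5]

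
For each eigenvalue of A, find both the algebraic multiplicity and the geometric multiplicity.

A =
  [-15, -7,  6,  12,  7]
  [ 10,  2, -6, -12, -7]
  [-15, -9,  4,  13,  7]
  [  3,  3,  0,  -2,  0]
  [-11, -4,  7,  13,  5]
λ = -5: alg = 1, geom = 1; λ = -2: alg = 3, geom = 1; λ = 5: alg = 1, geom = 1

Step 1 — factor the characteristic polynomial to read off the algebraic multiplicities:
  χ_A(x) = (x - 5)*(x + 2)^3*(x + 5)

Step 2 — compute geometric multiplicities via the rank-nullity identity g(λ) = n − rank(A − λI):
  rank(A − (-5)·I) = 4, so dim ker(A − (-5)·I) = n − 4 = 1
  rank(A − (-2)·I) = 4, so dim ker(A − (-2)·I) = n − 4 = 1
  rank(A − (5)·I) = 4, so dim ker(A − (5)·I) = n − 4 = 1

Summary:
  λ = -5: algebraic multiplicity = 1, geometric multiplicity = 1
  λ = -2: algebraic multiplicity = 3, geometric multiplicity = 1
  λ = 5: algebraic multiplicity = 1, geometric multiplicity = 1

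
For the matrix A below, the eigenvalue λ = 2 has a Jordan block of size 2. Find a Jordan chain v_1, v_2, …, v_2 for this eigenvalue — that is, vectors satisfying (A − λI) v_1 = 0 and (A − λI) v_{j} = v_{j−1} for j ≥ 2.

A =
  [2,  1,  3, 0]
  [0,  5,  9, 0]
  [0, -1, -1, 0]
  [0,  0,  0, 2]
A Jordan chain for λ = 2 of length 2:
v_1 = (1, 3, -1, 0)ᵀ
v_2 = (0, 1, 0, 0)ᵀ

Let N = A − (2)·I. We want v_2 with N^2 v_2 = 0 but N^1 v_2 ≠ 0; then v_{j-1} := N · v_j for j = 2, …, 2.

Pick v_2 = (0, 1, 0, 0)ᵀ.
Then v_1 = N · v_2 = (1, 3, -1, 0)ᵀ.

Sanity check: (A − (2)·I) v_1 = (0, 0, 0, 0)ᵀ = 0. ✓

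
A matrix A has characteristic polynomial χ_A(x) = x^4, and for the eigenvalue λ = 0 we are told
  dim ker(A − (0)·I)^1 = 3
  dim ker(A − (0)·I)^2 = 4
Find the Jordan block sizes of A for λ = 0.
Block sizes for λ = 0: [2, 1, 1]

From the dimensions of kernels of powers, the number of Jordan blocks of size at least j is d_j − d_{j−1} where d_j = dim ker(N^j) (with d_0 = 0). Computing the differences gives [3, 1].
The number of blocks of size exactly k is (#blocks of size ≥ k) − (#blocks of size ≥ k + 1), so the partition is: 2 block(s) of size 1, 1 block(s) of size 2.
In nonincreasing order the block sizes are [2, 1, 1].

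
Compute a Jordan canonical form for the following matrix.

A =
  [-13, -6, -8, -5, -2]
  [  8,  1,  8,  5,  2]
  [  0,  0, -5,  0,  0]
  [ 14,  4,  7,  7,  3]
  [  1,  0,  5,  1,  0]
J_1(-5) ⊕ J_1(-5) ⊕ J_3(0)

The characteristic polynomial is
  det(x·I − A) = x^5 + 10*x^4 + 25*x^3 = x^3*(x + 5)^2

Eigenvalues and multiplicities (the geometric multiplicity of λ is n − rank(A − λI), which equals the number of Jordan blocks for λ):
  λ = -5: algebraic multiplicity = 2, geometric multiplicity = 2
  λ = 0: algebraic multiplicity = 3, geometric multiplicity = 1

Determining the block sizes for each eigenvalue:
  λ = -5: gm = am = 2, so every block has size 1 → block sizes [1, 1]
  λ = 0: one block (gm = 1), so the single block has size am = 3 → block sizes [3]

Assembling the blocks gives a Jordan form
J =
  [-5,  0, 0, 0, 0]
  [ 0, -5, 0, 0, 0]
  [ 0,  0, 0, 1, 0]
  [ 0,  0, 0, 0, 1]
  [ 0,  0, 0, 0, 0]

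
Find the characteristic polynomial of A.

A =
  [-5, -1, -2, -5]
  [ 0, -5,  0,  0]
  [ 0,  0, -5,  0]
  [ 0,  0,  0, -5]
x^4 + 20*x^3 + 150*x^2 + 500*x + 625

Expanding det(x·I − A) (e.g. by cofactor expansion or by noting that A is similar to its Jordan form J, which has the same characteristic polynomial as A) gives
  χ_A(x) = x^4 + 20*x^3 + 150*x^2 + 500*x + 625
which factors as (x + 5)^4. The eigenvalues (with algebraic multiplicities) are λ = -5 with multiplicity 4.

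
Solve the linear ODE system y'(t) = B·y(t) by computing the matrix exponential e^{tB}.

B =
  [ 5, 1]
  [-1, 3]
e^{tB} =
  [t*exp(4*t) + exp(4*t), t*exp(4*t)]
  [-t*exp(4*t), -t*exp(4*t) + exp(4*t)]

Strategy: write B = P · J · P⁻¹ where J is a Jordan canonical form, so e^{tB} = P · e^{tJ} · P⁻¹, and e^{tJ} can be computed block-by-block.

B has Jordan form
J =
  [4, 1]
  [0, 4]
(up to reordering of blocks).

Per-block formulas:
  For a 2×2 Jordan block J_2(4): exp(t · J_2(4)) = e^(4t)·(I + t·N), where N is the 2×2 nilpotent shift.

After assembling e^{tJ} and conjugating by P, we get:

e^{tB} =
  [t*exp(4*t) + exp(4*t), t*exp(4*t)]
  [-t*exp(4*t), -t*exp(4*t) + exp(4*t)]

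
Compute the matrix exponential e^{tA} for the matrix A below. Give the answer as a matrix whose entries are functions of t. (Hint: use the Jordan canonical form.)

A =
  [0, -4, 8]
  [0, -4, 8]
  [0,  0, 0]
e^{tA} =
  [1, -1 + exp(-4*t), 2 - 2*exp(-4*t)]
  [0, exp(-4*t), 2 - 2*exp(-4*t)]
  [0, 0, 1]

Strategy: write A = P · J · P⁻¹ where J is a Jordan canonical form, so e^{tA} = P · e^{tJ} · P⁻¹, and e^{tJ} can be computed block-by-block.

A has Jordan form
J =
  [-4, 0, 0]
  [ 0, 0, 0]
  [ 0, 0, 0]
(up to reordering of blocks).

Per-block formulas:
  For a 1×1 block at λ = 0: exp(t · [0]) = [e^(0t)].
  For a 1×1 block at λ = -4: exp(t · [-4]) = [e^(-4t)].

After assembling e^{tJ} and conjugating by P, we get:

e^{tA} =
  [1, -1 + exp(-4*t), 2 - 2*exp(-4*t)]
  [0, exp(-4*t), 2 - 2*exp(-4*t)]
  [0, 0, 1]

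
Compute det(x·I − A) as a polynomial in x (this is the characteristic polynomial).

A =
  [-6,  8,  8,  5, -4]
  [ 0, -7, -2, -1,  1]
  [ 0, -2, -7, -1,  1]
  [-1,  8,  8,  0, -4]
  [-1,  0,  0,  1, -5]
x^5 + 25*x^4 + 250*x^3 + 1250*x^2 + 3125*x + 3125

Expanding det(x·I − A) (e.g. by cofactor expansion or by noting that A is similar to its Jordan form J, which has the same characteristic polynomial as A) gives
  χ_A(x) = x^5 + 25*x^4 + 250*x^3 + 1250*x^2 + 3125*x + 3125
which factors as (x + 5)^5. The eigenvalues (with algebraic multiplicities) are λ = -5 with multiplicity 5.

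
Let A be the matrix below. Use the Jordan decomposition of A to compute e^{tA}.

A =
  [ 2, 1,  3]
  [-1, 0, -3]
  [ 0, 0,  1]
e^{tA} =
  [t*exp(t) + exp(t), t*exp(t), 3*t*exp(t)]
  [-t*exp(t), -t*exp(t) + exp(t), -3*t*exp(t)]
  [0, 0, exp(t)]

Strategy: write A = P · J · P⁻¹ where J is a Jordan canonical form, so e^{tA} = P · e^{tJ} · P⁻¹, and e^{tJ} can be computed block-by-block.

A has Jordan form
J =
  [1, 1, 0]
  [0, 1, 0]
  [0, 0, 1]
(up to reordering of blocks).

Per-block formulas:
  For a 1×1 block at λ = 1: exp(t · [1]) = [e^(1t)].
  For a 2×2 Jordan block J_2(1): exp(t · J_2(1)) = e^(1t)·(I + t·N), where N is the 2×2 nilpotent shift.

After assembling e^{tJ} and conjugating by P, we get:

e^{tA} =
  [t*exp(t) + exp(t), t*exp(t), 3*t*exp(t)]
  [-t*exp(t), -t*exp(t) + exp(t), -3*t*exp(t)]
  [0, 0, exp(t)]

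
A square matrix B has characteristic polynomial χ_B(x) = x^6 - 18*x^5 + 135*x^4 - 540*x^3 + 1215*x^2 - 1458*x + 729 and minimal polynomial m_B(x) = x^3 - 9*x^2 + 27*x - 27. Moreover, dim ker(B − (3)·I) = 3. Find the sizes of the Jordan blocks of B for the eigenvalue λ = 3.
Block sizes for λ = 3: [3, 2, 1]

Step 1 — from the characteristic polynomial, algebraic multiplicity of λ = 3 is 6. From dim ker(B − (3)·I) = 3, there are exactly 3 Jordan blocks for λ = 3.
Step 2 — from the minimal polynomial, the factor (x − 3)^3 tells us the largest block for λ = 3 has size 3.
Step 3 — with total size 6, 3 blocks, and largest block 3, the block sizes (in nonincreasing order) are [3, 2, 1].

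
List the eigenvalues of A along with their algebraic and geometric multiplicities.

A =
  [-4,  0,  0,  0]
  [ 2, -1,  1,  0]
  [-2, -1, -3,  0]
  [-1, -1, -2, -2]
λ = -4: alg = 1, geom = 1; λ = -2: alg = 3, geom = 1

Step 1 — factor the characteristic polynomial to read off the algebraic multiplicities:
  χ_A(x) = (x + 2)^3*(x + 4)

Step 2 — compute geometric multiplicities via the rank-nullity identity g(λ) = n − rank(A − λI):
  rank(A − (-4)·I) = 3, so dim ker(A − (-4)·I) = n − 3 = 1
  rank(A − (-2)·I) = 3, so dim ker(A − (-2)·I) = n − 3 = 1

Summary:
  λ = -4: algebraic multiplicity = 1, geometric multiplicity = 1
  λ = -2: algebraic multiplicity = 3, geometric multiplicity = 1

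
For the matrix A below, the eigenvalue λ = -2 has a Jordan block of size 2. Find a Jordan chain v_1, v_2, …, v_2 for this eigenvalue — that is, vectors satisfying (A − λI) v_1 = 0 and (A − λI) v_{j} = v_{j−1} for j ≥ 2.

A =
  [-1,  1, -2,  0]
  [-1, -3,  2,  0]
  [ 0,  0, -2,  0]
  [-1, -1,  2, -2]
A Jordan chain for λ = -2 of length 2:
v_1 = (1, -1, 0, -1)ᵀ
v_2 = (1, 0, 0, 0)ᵀ

Let N = A − (-2)·I. We want v_2 with N^2 v_2 = 0 but N^1 v_2 ≠ 0; then v_{j-1} := N · v_j for j = 2, …, 2.

Pick v_2 = (1, 0, 0, 0)ᵀ.
Then v_1 = N · v_2 = (1, -1, 0, -1)ᵀ.

Sanity check: (A − (-2)·I) v_1 = (0, 0, 0, 0)ᵀ = 0. ✓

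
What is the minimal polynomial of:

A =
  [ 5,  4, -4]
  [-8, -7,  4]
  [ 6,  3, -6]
x^2 + 5*x + 6

The characteristic polynomial is χ_A(x) = (x + 2)*(x + 3)^2, so the eigenvalues are known. The minimal polynomial is
  m_A(x) = Π_λ (x − λ)^{k_λ}
where k_λ is the size of the *largest* Jordan block for λ (equivalently, the smallest k with (A − λI)^k v = 0 for every generalised eigenvector v of λ).

  λ = -3: largest Jordan block has size 1, contributing (x + 3)
  λ = -2: largest Jordan block has size 1, contributing (x + 2)

So m_A(x) = (x + 2)*(x + 3) = x^2 + 5*x + 6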